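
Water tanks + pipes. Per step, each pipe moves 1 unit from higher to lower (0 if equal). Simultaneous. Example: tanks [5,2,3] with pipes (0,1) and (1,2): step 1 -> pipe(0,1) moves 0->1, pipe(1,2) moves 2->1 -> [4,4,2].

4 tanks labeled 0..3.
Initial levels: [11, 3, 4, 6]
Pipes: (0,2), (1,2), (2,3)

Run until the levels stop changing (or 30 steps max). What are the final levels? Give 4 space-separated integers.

Step 1: flows [0->2,2->1,3->2] -> levels [10 4 5 5]
Step 2: flows [0->2,2->1,2=3] -> levels [9 5 5 5]
Step 3: flows [0->2,1=2,2=3] -> levels [8 5 6 5]
Step 4: flows [0->2,2->1,2->3] -> levels [7 6 5 6]
Step 5: flows [0->2,1->2,3->2] -> levels [6 5 8 5]
Step 6: flows [2->0,2->1,2->3] -> levels [7 6 5 6]
  -> period-2 cycle: step 6 state = step 4 state; never stabilizes
  -> state at step 30: (30-4) mod 2 = 0, same as step 4 -> [7 6 5 6]

Answer: 7 6 5 6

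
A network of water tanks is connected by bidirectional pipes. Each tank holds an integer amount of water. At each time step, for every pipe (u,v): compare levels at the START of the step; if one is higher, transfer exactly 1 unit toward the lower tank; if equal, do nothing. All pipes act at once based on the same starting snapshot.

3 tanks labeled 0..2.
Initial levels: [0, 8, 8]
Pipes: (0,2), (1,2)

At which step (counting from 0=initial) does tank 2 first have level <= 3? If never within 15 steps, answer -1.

Answer: -1

Derivation:
Step 1: flows [2->0,1=2] -> levels [1 8 7]
Step 2: flows [2->0,1->2] -> levels [2 7 7]
Step 3: flows [2->0,1=2] -> levels [3 7 6]
Step 4: flows [2->0,1->2] -> levels [4 6 6]
Step 5: flows [2->0,1=2] -> levels [5 6 5]
Step 6: flows [0=2,1->2] -> levels [5 5 6]
Step 7: flows [2->0,2->1] -> levels [6 6 4]
Step 8: flows [0->2,1->2] -> levels [5 5 6]
  -> period-2 cycle (repeats step 6); tank 2 never drops to <=3
Tank 2 never reaches <=3 within 15 steps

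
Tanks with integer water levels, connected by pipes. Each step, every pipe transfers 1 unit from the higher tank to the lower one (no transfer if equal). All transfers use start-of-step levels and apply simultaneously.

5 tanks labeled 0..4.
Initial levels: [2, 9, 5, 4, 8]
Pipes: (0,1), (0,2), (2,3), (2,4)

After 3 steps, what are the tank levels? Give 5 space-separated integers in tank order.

Step 1: flows [1->0,2->0,2->3,4->2] -> levels [4 8 4 5 7]
Step 2: flows [1->0,0=2,3->2,4->2] -> levels [5 7 6 4 6]
Step 3: flows [1->0,2->0,2->3,2=4] -> levels [7 6 4 5 6]

Answer: 7 6 4 5 6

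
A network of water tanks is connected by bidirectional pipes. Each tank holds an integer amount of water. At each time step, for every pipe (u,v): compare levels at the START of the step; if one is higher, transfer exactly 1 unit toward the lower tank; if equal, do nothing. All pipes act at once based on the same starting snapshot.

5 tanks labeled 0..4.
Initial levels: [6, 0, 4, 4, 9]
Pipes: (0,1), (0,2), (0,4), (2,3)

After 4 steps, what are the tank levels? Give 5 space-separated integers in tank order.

Step 1: flows [0->1,0->2,4->0,2=3] -> levels [5 1 5 4 8]
Step 2: flows [0->1,0=2,4->0,2->3] -> levels [5 2 4 5 7]
Step 3: flows [0->1,0->2,4->0,3->2] -> levels [4 3 6 4 6]
Step 4: flows [0->1,2->0,4->0,2->3] -> levels [5 4 4 5 5]

Answer: 5 4 4 5 5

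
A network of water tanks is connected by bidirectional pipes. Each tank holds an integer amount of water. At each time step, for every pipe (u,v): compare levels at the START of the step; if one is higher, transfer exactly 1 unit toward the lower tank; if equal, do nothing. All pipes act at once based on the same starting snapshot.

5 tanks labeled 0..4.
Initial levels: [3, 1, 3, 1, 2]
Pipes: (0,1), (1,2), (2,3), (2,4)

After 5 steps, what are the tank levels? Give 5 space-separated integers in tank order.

Step 1: flows [0->1,2->1,2->3,2->4] -> levels [2 3 0 2 3]
Step 2: flows [1->0,1->2,3->2,4->2] -> levels [3 1 3 1 2]
  -> period-2 cycle: step 2 state = step 0 state
  -> state at step 5: (5-0) mod 2 = 1, same as step 1 -> [2 3 0 2 3]

Answer: 2 3 0 2 3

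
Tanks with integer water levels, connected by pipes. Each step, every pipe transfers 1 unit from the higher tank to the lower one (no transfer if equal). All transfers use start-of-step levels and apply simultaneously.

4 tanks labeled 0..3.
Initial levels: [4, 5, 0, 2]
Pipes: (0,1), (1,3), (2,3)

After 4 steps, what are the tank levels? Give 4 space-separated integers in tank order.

Step 1: flows [1->0,1->3,3->2] -> levels [5 3 1 2]
Step 2: flows [0->1,1->3,3->2] -> levels [4 3 2 2]
Step 3: flows [0->1,1->3,2=3] -> levels [3 3 2 3]
Step 4: flows [0=1,1=3,3->2] -> levels [3 3 3 2]

Answer: 3 3 3 2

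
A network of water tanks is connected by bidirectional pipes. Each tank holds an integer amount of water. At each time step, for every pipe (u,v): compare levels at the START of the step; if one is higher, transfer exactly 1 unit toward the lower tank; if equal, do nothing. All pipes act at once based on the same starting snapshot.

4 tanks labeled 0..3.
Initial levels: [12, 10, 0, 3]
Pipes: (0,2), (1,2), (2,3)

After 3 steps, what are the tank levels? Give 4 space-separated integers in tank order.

Step 1: flows [0->2,1->2,3->2] -> levels [11 9 3 2]
Step 2: flows [0->2,1->2,2->3] -> levels [10 8 4 3]
Step 3: flows [0->2,1->2,2->3] -> levels [9 7 5 4]

Answer: 9 7 5 4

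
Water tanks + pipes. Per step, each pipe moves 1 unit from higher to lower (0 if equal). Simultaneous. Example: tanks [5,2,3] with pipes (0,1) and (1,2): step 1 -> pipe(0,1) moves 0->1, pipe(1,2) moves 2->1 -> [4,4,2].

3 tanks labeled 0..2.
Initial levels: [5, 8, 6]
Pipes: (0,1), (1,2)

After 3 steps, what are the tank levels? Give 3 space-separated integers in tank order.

Step 1: flows [1->0,1->2] -> levels [6 6 7]
Step 2: flows [0=1,2->1] -> levels [6 7 6]
Step 3: flows [1->0,1->2] -> levels [7 5 7]

Answer: 7 5 7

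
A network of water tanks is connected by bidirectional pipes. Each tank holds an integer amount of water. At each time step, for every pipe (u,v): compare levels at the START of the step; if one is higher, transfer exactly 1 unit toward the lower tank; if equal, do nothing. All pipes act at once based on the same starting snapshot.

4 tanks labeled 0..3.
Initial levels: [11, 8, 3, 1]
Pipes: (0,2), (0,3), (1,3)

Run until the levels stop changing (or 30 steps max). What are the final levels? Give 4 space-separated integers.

Step 1: flows [0->2,0->3,1->3] -> levels [9 7 4 3]
Step 2: flows [0->2,0->3,1->3] -> levels [7 6 5 5]
Step 3: flows [0->2,0->3,1->3] -> levels [5 5 6 7]
Step 4: flows [2->0,3->0,3->1] -> levels [7 6 5 5]
  -> period-2 cycle: step 4 state = step 2 state; never stabilizes
  -> state at step 30: (30-2) mod 2 = 0, same as step 2 -> [7 6 5 5]

Answer: 7 6 5 5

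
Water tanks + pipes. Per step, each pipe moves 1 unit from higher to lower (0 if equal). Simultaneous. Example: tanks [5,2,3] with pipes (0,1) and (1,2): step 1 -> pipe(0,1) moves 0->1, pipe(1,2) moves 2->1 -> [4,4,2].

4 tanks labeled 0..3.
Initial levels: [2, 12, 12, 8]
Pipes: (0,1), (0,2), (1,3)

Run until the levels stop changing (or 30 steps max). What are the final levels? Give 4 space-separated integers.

Step 1: flows [1->0,2->0,1->3] -> levels [4 10 11 9]
Step 2: flows [1->0,2->0,1->3] -> levels [6 8 10 10]
Step 3: flows [1->0,2->0,3->1] -> levels [8 8 9 9]
Step 4: flows [0=1,2->0,3->1] -> levels [9 9 8 8]
Step 5: flows [0=1,0->2,1->3] -> levels [8 8 9 9]
  -> period-2 cycle: step 5 state = step 3 state; never stabilizes
  -> state at step 30: (30-3) mod 2 = 1, same as step 4 -> [9 9 8 8]

Answer: 9 9 8 8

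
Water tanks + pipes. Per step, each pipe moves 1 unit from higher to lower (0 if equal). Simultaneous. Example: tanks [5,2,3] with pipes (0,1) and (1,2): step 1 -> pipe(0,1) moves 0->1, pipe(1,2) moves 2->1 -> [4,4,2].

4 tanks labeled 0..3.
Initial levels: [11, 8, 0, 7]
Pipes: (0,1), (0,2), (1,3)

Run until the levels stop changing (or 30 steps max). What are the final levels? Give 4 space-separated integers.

Step 1: flows [0->1,0->2,1->3] -> levels [9 8 1 8]
Step 2: flows [0->1,0->2,1=3] -> levels [7 9 2 8]
Step 3: flows [1->0,0->2,1->3] -> levels [7 7 3 9]
Step 4: flows [0=1,0->2,3->1] -> levels [6 8 4 8]
Step 5: flows [1->0,0->2,1=3] -> levels [6 7 5 8]
Step 6: flows [1->0,0->2,3->1] -> levels [6 7 6 7]
Step 7: flows [1->0,0=2,1=3] -> levels [7 6 6 7]
Step 8: flows [0->1,0->2,3->1] -> levels [5 8 7 6]
Step 9: flows [1->0,2->0,1->3] -> levels [7 6 6 7]
  -> period-2 cycle: step 9 state = step 7 state; never stabilizes
  -> state at step 30: (30-7) mod 2 = 1, same as step 8 -> [5 8 7 6]

Answer: 5 8 7 6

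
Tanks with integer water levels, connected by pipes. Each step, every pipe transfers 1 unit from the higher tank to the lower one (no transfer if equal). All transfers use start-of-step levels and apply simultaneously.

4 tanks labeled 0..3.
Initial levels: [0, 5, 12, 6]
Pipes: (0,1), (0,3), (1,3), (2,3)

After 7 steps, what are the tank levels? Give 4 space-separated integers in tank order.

Answer: 5 5 5 8

Derivation:
Step 1: flows [1->0,3->0,3->1,2->3] -> levels [2 5 11 5]
Step 2: flows [1->0,3->0,1=3,2->3] -> levels [4 4 10 5]
Step 3: flows [0=1,3->0,3->1,2->3] -> levels [5 5 9 4]
Step 4: flows [0=1,0->3,1->3,2->3] -> levels [4 4 8 7]
Step 5: flows [0=1,3->0,3->1,2->3] -> levels [5 5 7 6]
Step 6: flows [0=1,3->0,3->1,2->3] -> levels [6 6 6 5]
Step 7: flows [0=1,0->3,1->3,2->3] -> levels [5 5 5 8]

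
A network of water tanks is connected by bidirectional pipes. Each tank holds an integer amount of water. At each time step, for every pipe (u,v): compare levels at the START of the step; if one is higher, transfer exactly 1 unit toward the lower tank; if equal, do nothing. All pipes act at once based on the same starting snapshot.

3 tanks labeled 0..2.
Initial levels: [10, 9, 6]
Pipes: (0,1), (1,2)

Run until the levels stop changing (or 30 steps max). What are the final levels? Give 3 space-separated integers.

Step 1: flows [0->1,1->2] -> levels [9 9 7]
Step 2: flows [0=1,1->2] -> levels [9 8 8]
Step 3: flows [0->1,1=2] -> levels [8 9 8]
Step 4: flows [1->0,1->2] -> levels [9 7 9]
Step 5: flows [0->1,2->1] -> levels [8 9 8]
  -> period-2 cycle: step 5 state = step 3 state; never stabilizes
  -> state at step 30: (30-3) mod 2 = 1, same as step 4 -> [9 7 9]

Answer: 9 7 9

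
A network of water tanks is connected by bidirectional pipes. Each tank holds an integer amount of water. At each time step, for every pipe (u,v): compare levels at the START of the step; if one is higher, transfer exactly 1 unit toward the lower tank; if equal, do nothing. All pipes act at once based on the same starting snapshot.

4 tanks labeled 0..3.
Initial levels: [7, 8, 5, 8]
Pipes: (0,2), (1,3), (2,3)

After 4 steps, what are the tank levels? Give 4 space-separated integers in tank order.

Answer: 7 7 6 8

Derivation:
Step 1: flows [0->2,1=3,3->2] -> levels [6 8 7 7]
Step 2: flows [2->0,1->3,2=3] -> levels [7 7 6 8]
Step 3: flows [0->2,3->1,3->2] -> levels [6 8 8 6]
Step 4: flows [2->0,1->3,2->3] -> levels [7 7 6 8]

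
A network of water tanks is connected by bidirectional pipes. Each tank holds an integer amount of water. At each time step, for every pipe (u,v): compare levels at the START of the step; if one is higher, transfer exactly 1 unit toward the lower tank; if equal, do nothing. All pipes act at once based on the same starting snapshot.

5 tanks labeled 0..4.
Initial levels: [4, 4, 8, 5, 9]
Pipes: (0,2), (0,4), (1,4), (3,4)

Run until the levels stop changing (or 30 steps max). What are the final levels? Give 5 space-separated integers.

Answer: 7 6 6 6 5

Derivation:
Step 1: flows [2->0,4->0,4->1,4->3] -> levels [6 5 7 6 6]
Step 2: flows [2->0,0=4,4->1,3=4] -> levels [7 6 6 6 5]
Step 3: flows [0->2,0->4,1->4,3->4] -> levels [5 5 7 5 8]
Step 4: flows [2->0,4->0,4->1,4->3] -> levels [7 6 6 6 5]
  -> period-2 cycle: step 4 state = step 2 state; never stabilizes
  -> state at step 30: (30-2) mod 2 = 0, same as step 2 -> [7 6 6 6 5]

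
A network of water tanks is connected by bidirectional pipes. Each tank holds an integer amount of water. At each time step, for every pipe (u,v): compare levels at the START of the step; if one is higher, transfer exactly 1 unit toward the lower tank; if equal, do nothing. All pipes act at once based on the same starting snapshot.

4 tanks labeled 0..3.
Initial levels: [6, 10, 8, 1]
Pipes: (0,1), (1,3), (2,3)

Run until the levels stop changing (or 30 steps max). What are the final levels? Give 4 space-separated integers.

Answer: 6 8 6 5

Derivation:
Step 1: flows [1->0,1->3,2->3] -> levels [7 8 7 3]
Step 2: flows [1->0,1->3,2->3] -> levels [8 6 6 5]
Step 3: flows [0->1,1->3,2->3] -> levels [7 6 5 7]
Step 4: flows [0->1,3->1,3->2] -> levels [6 8 6 5]
Step 5: flows [1->0,1->3,2->3] -> levels [7 6 5 7]
  -> period-2 cycle: step 5 state = step 3 state; never stabilizes
  -> state at step 30: (30-3) mod 2 = 1, same as step 4 -> [6 8 6 5]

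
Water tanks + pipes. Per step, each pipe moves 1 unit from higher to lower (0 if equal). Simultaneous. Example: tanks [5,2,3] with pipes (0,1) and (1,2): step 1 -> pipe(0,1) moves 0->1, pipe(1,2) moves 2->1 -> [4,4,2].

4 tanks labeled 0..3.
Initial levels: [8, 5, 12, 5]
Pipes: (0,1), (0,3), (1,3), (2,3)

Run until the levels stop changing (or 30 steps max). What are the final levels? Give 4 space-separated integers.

Step 1: flows [0->1,0->3,1=3,2->3] -> levels [6 6 11 7]
Step 2: flows [0=1,3->0,3->1,2->3] -> levels [7 7 10 6]
Step 3: flows [0=1,0->3,1->3,2->3] -> levels [6 6 9 9]
Step 4: flows [0=1,3->0,3->1,2=3] -> levels [7 7 9 7]
Step 5: flows [0=1,0=3,1=3,2->3] -> levels [7 7 8 8]
Step 6: flows [0=1,3->0,3->1,2=3] -> levels [8 8 8 6]
Step 7: flows [0=1,0->3,1->3,2->3] -> levels [7 7 7 9]
Step 8: flows [0=1,3->0,3->1,3->2] -> levels [8 8 8 6]
  -> period-2 cycle: step 8 state = step 6 state; never stabilizes
  -> state at step 30: (30-6) mod 2 = 0, same as step 6 -> [8 8 8 6]

Answer: 8 8 8 6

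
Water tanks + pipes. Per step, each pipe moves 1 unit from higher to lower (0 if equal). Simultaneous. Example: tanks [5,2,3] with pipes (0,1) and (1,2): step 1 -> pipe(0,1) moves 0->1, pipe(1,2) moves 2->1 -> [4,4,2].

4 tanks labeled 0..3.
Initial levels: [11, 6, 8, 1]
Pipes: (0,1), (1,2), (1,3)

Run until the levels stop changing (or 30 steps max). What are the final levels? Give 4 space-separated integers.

Answer: 6 8 6 6

Derivation:
Step 1: flows [0->1,2->1,1->3] -> levels [10 7 7 2]
Step 2: flows [0->1,1=2,1->3] -> levels [9 7 7 3]
Step 3: flows [0->1,1=2,1->3] -> levels [8 7 7 4]
Step 4: flows [0->1,1=2,1->3] -> levels [7 7 7 5]
Step 5: flows [0=1,1=2,1->3] -> levels [7 6 7 6]
Step 6: flows [0->1,2->1,1=3] -> levels [6 8 6 6]
Step 7: flows [1->0,1->2,1->3] -> levels [7 5 7 7]
Step 8: flows [0->1,2->1,3->1] -> levels [6 8 6 6]
  -> period-2 cycle: step 8 state = step 6 state; never stabilizes
  -> state at step 30: (30-6) mod 2 = 0, same as step 6 -> [6 8 6 6]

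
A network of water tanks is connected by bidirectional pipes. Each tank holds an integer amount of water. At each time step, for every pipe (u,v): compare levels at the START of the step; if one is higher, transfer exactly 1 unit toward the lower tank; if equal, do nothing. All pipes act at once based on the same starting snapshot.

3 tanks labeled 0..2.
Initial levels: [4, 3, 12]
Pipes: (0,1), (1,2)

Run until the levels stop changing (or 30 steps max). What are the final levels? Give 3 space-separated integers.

Answer: 6 7 6

Derivation:
Step 1: flows [0->1,2->1] -> levels [3 5 11]
Step 2: flows [1->0,2->1] -> levels [4 5 10]
Step 3: flows [1->0,2->1] -> levels [5 5 9]
Step 4: flows [0=1,2->1] -> levels [5 6 8]
Step 5: flows [1->0,2->1] -> levels [6 6 7]
Step 6: flows [0=1,2->1] -> levels [6 7 6]
Step 7: flows [1->0,1->2] -> levels [7 5 7]
Step 8: flows [0->1,2->1] -> levels [6 7 6]
  -> period-2 cycle: step 8 state = step 6 state; never stabilizes
  -> state at step 30: (30-6) mod 2 = 0, same as step 6 -> [6 7 6]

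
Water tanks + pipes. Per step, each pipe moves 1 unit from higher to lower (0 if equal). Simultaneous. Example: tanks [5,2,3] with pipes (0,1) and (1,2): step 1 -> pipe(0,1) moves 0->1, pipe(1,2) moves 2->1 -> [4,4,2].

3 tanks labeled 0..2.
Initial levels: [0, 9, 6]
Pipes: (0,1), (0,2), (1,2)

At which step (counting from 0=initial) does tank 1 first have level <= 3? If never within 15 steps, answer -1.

Answer: -1

Derivation:
Step 1: flows [1->0,2->0,1->2] -> levels [2 7 6]
Step 2: flows [1->0,2->0,1->2] -> levels [4 5 6]
Step 3: flows [1->0,2->0,2->1] -> levels [6 5 4]
Step 4: flows [0->1,0->2,1->2] -> levels [4 5 6]
  -> period-2 cycle (repeats step 2); tank 1 never drops to <=3
Tank 1 never reaches <=3 within 15 steps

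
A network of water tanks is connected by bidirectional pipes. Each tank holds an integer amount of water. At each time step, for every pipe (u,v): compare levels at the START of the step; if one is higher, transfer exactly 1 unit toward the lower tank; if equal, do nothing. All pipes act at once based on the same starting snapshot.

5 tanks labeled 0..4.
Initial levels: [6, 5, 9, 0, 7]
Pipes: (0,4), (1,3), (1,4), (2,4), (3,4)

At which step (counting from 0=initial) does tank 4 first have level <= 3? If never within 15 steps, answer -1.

Answer: 5

Derivation:
Step 1: flows [4->0,1->3,4->1,2->4,4->3] -> levels [7 5 8 2 5]
Step 2: flows [0->4,1->3,1=4,2->4,4->3] -> levels [6 4 7 4 6]
Step 3: flows [0=4,1=3,4->1,2->4,4->3] -> levels [6 5 6 5 5]
Step 4: flows [0->4,1=3,1=4,2->4,3=4] -> levels [5 5 5 5 7]
Step 5: flows [4->0,1=3,4->1,4->2,4->3] -> levels [6 6 6 6 3]
Tank 4 first reaches <=3 at step 5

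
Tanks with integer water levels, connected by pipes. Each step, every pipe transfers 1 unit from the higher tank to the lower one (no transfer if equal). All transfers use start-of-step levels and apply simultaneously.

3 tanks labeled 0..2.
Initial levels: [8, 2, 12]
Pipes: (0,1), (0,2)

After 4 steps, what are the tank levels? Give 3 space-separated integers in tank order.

Step 1: flows [0->1,2->0] -> levels [8 3 11]
Step 2: flows [0->1,2->0] -> levels [8 4 10]
Step 3: flows [0->1,2->0] -> levels [8 5 9]
Step 4: flows [0->1,2->0] -> levels [8 6 8]

Answer: 8 6 8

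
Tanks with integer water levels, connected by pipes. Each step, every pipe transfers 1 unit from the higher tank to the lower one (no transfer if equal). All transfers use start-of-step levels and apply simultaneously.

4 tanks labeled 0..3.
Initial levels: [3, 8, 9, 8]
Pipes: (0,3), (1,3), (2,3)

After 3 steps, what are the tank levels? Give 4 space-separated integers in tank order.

Step 1: flows [3->0,1=3,2->3] -> levels [4 8 8 8]
Step 2: flows [3->0,1=3,2=3] -> levels [5 8 8 7]
Step 3: flows [3->0,1->3,2->3] -> levels [6 7 7 8]

Answer: 6 7 7 8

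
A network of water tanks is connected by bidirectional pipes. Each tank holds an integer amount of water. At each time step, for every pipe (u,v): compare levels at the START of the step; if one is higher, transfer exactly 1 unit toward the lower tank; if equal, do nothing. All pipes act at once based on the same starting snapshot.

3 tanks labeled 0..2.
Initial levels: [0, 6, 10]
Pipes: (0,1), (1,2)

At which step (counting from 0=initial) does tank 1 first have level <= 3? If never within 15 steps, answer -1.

Step 1: flows [1->0,2->1] -> levels [1 6 9]
Step 2: flows [1->0,2->1] -> levels [2 6 8]
Step 3: flows [1->0,2->1] -> levels [3 6 7]
Step 4: flows [1->0,2->1] -> levels [4 6 6]
Step 5: flows [1->0,1=2] -> levels [5 5 6]
Step 6: flows [0=1,2->1] -> levels [5 6 5]
Step 7: flows [1->0,1->2] -> levels [6 4 6]
Step 8: flows [0->1,2->1] -> levels [5 6 5]
  -> period-2 cycle (repeats step 6); tank 1 never drops to <=3
Tank 1 never reaches <=3 within 15 steps

Answer: -1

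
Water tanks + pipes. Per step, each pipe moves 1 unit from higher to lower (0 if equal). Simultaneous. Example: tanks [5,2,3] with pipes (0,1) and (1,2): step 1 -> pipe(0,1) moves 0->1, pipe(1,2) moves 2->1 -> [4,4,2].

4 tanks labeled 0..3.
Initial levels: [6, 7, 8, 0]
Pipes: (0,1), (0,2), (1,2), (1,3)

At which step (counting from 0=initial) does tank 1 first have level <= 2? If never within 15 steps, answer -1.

Answer: -1

Derivation:
Step 1: flows [1->0,2->0,2->1,1->3] -> levels [8 6 6 1]
Step 2: flows [0->1,0->2,1=2,1->3] -> levels [6 6 7 2]
Step 3: flows [0=1,2->0,2->1,1->3] -> levels [7 6 5 3]
Step 4: flows [0->1,0->2,1->2,1->3] -> levels [5 5 7 4]
Step 5: flows [0=1,2->0,2->1,1->3] -> levels [6 5 5 5]
Step 6: flows [0->1,0->2,1=2,1=3] -> levels [4 6 6 5]
Step 7: flows [1->0,2->0,1=2,1->3] -> levels [6 4 5 6]
Step 8: flows [0->1,0->2,2->1,3->1] -> levels [4 7 5 5]
Step 9: flows [1->0,2->0,1->2,1->3] -> levels [6 4 5 6]
  -> period-2 cycle (repeats step 7); tank 1 never drops to <=2
Tank 1 never reaches <=2 within 15 steps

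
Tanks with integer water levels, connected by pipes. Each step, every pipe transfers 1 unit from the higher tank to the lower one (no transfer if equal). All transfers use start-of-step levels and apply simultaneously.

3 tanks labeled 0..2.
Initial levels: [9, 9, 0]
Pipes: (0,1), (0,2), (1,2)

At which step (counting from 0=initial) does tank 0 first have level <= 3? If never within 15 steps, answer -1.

Answer: -1

Derivation:
Step 1: flows [0=1,0->2,1->2] -> levels [8 8 2]
Step 2: flows [0=1,0->2,1->2] -> levels [7 7 4]
Step 3: flows [0=1,0->2,1->2] -> levels [6 6 6]
Step 4: flows [0=1,0=2,1=2] -> levels [6 6 6]
  -> stable; tank 0 stays at 6 > 3
Tank 0 never reaches <=3 within 15 steps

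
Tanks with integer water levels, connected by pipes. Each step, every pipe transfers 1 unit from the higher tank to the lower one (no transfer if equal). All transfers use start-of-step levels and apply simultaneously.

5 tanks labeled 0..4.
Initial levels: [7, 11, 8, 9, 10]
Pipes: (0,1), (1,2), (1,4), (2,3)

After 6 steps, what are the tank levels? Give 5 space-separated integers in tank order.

Step 1: flows [1->0,1->2,1->4,3->2] -> levels [8 8 10 8 11]
Step 2: flows [0=1,2->1,4->1,2->3] -> levels [8 10 8 9 10]
Step 3: flows [1->0,1->2,1=4,3->2] -> levels [9 8 10 8 10]
Step 4: flows [0->1,2->1,4->1,2->3] -> levels [8 11 8 9 9]
Step 5: flows [1->0,1->2,1->4,3->2] -> levels [9 8 10 8 10]
  -> period-2 cycle: step 5 state = step 3 state
  -> state at step 6: (6-3) mod 2 = 1, same as step 4 -> [8 11 8 9 9]

Answer: 8 11 8 9 9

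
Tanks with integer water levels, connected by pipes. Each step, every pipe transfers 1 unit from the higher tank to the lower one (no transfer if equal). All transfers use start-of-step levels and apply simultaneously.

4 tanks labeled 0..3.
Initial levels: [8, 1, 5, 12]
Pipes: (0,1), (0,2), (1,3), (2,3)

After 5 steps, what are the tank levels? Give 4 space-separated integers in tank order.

Step 1: flows [0->1,0->2,3->1,3->2] -> levels [6 3 7 10]
Step 2: flows [0->1,2->0,3->1,3->2] -> levels [6 5 7 8]
Step 3: flows [0->1,2->0,3->1,3->2] -> levels [6 7 7 6]
Step 4: flows [1->0,2->0,1->3,2->3] -> levels [8 5 5 8]
Step 5: flows [0->1,0->2,3->1,3->2] -> levels [6 7 7 6]

Answer: 6 7 7 6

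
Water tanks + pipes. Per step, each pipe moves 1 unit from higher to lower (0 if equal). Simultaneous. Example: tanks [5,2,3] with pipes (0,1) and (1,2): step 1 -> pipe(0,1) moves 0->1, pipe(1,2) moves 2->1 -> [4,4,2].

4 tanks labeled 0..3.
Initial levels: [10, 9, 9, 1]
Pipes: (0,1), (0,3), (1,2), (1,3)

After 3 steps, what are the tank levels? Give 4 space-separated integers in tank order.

Answer: 6 8 8 7

Derivation:
Step 1: flows [0->1,0->3,1=2,1->3] -> levels [8 9 9 3]
Step 2: flows [1->0,0->3,1=2,1->3] -> levels [8 7 9 5]
Step 3: flows [0->1,0->3,2->1,1->3] -> levels [6 8 8 7]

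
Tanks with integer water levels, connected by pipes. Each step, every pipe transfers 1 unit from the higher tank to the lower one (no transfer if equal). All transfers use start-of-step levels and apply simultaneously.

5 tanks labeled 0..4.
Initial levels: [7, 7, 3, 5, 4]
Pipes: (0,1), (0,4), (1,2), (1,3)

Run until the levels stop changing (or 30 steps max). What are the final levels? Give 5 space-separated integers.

Step 1: flows [0=1,0->4,1->2,1->3] -> levels [6 5 4 6 5]
Step 2: flows [0->1,0->4,1->2,3->1] -> levels [4 6 5 5 6]
Step 3: flows [1->0,4->0,1->2,1->3] -> levels [6 3 6 6 5]
Step 4: flows [0->1,0->4,2->1,3->1] -> levels [4 6 5 5 6]
  -> period-2 cycle: step 4 state = step 2 state; never stabilizes
  -> state at step 30: (30-2) mod 2 = 0, same as step 2 -> [4 6 5 5 6]

Answer: 4 6 5 5 6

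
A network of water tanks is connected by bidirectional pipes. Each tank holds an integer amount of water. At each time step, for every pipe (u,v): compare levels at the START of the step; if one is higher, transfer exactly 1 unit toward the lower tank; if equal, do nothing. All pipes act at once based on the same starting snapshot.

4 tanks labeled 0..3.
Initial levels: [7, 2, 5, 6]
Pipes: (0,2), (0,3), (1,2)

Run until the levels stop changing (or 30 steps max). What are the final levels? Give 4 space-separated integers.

Answer: 6 5 4 5

Derivation:
Step 1: flows [0->2,0->3,2->1] -> levels [5 3 5 7]
Step 2: flows [0=2,3->0,2->1] -> levels [6 4 4 6]
Step 3: flows [0->2,0=3,1=2] -> levels [5 4 5 6]
Step 4: flows [0=2,3->0,2->1] -> levels [6 5 4 5]
Step 5: flows [0->2,0->3,1->2] -> levels [4 4 6 6]
Step 6: flows [2->0,3->0,2->1] -> levels [6 5 4 5]
  -> period-2 cycle: step 6 state = step 4 state; never stabilizes
  -> state at step 30: (30-4) mod 2 = 0, same as step 4 -> [6 5 4 5]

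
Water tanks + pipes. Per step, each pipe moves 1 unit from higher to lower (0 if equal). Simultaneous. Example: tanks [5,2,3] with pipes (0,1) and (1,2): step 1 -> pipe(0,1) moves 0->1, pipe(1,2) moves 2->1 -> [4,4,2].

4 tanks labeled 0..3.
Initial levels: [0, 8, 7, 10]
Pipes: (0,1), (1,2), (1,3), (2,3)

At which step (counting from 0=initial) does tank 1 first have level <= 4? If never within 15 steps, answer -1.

Answer: 7

Derivation:
Step 1: flows [1->0,1->2,3->1,3->2] -> levels [1 7 9 8]
Step 2: flows [1->0,2->1,3->1,2->3] -> levels [2 8 7 8]
Step 3: flows [1->0,1->2,1=3,3->2] -> levels [3 6 9 7]
Step 4: flows [1->0,2->1,3->1,2->3] -> levels [4 7 7 7]
Step 5: flows [1->0,1=2,1=3,2=3] -> levels [5 6 7 7]
Step 6: flows [1->0,2->1,3->1,2=3] -> levels [6 7 6 6]
Step 7: flows [1->0,1->2,1->3,2=3] -> levels [7 4 7 7]
Tank 1 first reaches <=4 at step 7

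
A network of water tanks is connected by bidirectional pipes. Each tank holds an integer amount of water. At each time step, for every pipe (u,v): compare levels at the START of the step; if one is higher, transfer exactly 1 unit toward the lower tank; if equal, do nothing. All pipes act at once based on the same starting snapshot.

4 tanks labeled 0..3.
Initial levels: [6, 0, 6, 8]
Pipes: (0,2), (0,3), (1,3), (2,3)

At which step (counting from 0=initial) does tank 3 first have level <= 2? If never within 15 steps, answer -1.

Step 1: flows [0=2,3->0,3->1,3->2] -> levels [7 1 7 5]
Step 2: flows [0=2,0->3,3->1,2->3] -> levels [6 2 6 6]
Step 3: flows [0=2,0=3,3->1,2=3] -> levels [6 3 6 5]
Step 4: flows [0=2,0->3,3->1,2->3] -> levels [5 4 5 6]
Step 5: flows [0=2,3->0,3->1,3->2] -> levels [6 5 6 3]
Step 6: flows [0=2,0->3,1->3,2->3] -> levels [5 4 5 6]
  -> period-2 cycle (repeats step 4); tank 3 never drops to <=2
Tank 3 never reaches <=2 within 15 steps

Answer: -1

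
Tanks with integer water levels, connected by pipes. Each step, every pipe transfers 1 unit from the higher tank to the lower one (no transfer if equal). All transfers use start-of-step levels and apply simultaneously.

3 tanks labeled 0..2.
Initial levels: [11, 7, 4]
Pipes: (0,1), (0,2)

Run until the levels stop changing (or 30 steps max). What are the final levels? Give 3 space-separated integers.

Step 1: flows [0->1,0->2] -> levels [9 8 5]
Step 2: flows [0->1,0->2] -> levels [7 9 6]
Step 3: flows [1->0,0->2] -> levels [7 8 7]
Step 4: flows [1->0,0=2] -> levels [8 7 7]
Step 5: flows [0->1,0->2] -> levels [6 8 8]
Step 6: flows [1->0,2->0] -> levels [8 7 7]
  -> period-2 cycle: step 6 state = step 4 state; never stabilizes
  -> state at step 30: (30-4) mod 2 = 0, same as step 4 -> [8 7 7]

Answer: 8 7 7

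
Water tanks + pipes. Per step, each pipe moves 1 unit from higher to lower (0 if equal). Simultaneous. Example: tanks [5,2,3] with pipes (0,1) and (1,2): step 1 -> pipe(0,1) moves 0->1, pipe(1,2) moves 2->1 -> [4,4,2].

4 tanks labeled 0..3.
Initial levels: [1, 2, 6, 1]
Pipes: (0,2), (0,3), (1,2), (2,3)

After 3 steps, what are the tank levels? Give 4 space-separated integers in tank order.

Step 1: flows [2->0,0=3,2->1,2->3] -> levels [2 3 3 2]
Step 2: flows [2->0,0=3,1=2,2->3] -> levels [3 3 1 3]
Step 3: flows [0->2,0=3,1->2,3->2] -> levels [2 2 4 2]

Answer: 2 2 4 2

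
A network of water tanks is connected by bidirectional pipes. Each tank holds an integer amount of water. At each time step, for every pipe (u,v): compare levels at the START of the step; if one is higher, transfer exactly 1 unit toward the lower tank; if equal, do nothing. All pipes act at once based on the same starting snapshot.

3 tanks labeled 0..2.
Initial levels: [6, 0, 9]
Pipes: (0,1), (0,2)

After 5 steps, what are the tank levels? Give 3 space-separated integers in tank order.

Answer: 5 5 5

Derivation:
Step 1: flows [0->1,2->0] -> levels [6 1 8]
Step 2: flows [0->1,2->0] -> levels [6 2 7]
Step 3: flows [0->1,2->0] -> levels [6 3 6]
Step 4: flows [0->1,0=2] -> levels [5 4 6]
Step 5: flows [0->1,2->0] -> levels [5 5 5]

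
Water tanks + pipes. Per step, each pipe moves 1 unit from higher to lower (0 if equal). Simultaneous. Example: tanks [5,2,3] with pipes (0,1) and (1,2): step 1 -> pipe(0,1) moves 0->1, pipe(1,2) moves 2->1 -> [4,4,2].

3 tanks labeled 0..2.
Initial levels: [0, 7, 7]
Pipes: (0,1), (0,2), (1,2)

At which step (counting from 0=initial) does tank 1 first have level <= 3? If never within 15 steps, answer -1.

Answer: -1

Derivation:
Step 1: flows [1->0,2->0,1=2] -> levels [2 6 6]
Step 2: flows [1->0,2->0,1=2] -> levels [4 5 5]
Step 3: flows [1->0,2->0,1=2] -> levels [6 4 4]
Step 4: flows [0->1,0->2,1=2] -> levels [4 5 5]
  -> period-2 cycle (repeats step 2); tank 1 never drops to <=3
Tank 1 never reaches <=3 within 15 steps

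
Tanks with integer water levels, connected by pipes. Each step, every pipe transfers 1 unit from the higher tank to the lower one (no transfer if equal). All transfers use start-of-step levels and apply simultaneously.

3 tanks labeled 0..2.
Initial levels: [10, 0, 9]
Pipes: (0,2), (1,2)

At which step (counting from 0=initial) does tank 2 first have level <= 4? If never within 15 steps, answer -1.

Answer: -1

Derivation:
Step 1: flows [0->2,2->1] -> levels [9 1 9]
Step 2: flows [0=2,2->1] -> levels [9 2 8]
Step 3: flows [0->2,2->1] -> levels [8 3 8]
Step 4: flows [0=2,2->1] -> levels [8 4 7]
Step 5: flows [0->2,2->1] -> levels [7 5 7]
Step 6: flows [0=2,2->1] -> levels [7 6 6]
Step 7: flows [0->2,1=2] -> levels [6 6 7]
Step 8: flows [2->0,2->1] -> levels [7 7 5]
Step 9: flows [0->2,1->2] -> levels [6 6 7]
  -> period-2 cycle (repeats step 7); tank 2 never drops to <=4
Tank 2 never reaches <=4 within 15 steps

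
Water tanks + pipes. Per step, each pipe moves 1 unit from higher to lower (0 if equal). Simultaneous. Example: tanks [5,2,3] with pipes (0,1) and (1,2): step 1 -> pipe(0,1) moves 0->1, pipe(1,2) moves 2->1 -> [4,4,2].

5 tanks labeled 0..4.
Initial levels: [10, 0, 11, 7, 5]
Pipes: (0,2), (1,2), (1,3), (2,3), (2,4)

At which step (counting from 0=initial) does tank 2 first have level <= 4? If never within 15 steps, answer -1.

Step 1: flows [2->0,2->1,3->1,2->3,2->4] -> levels [11 2 7 7 6]
Step 2: flows [0->2,2->1,3->1,2=3,2->4] -> levels [10 4 6 6 7]
Step 3: flows [0->2,2->1,3->1,2=3,4->2] -> levels [9 6 7 5 6]
Step 4: flows [0->2,2->1,1->3,2->3,2->4] -> levels [8 6 5 7 7]
Step 5: flows [0->2,1->2,3->1,3->2,4->2] -> levels [7 6 9 5 6]
Step 6: flows [2->0,2->1,1->3,2->3,2->4] -> levels [8 6 5 7 7]
  -> period-2 cycle (repeats step 4); tank 2 never drops to <=4
Tank 2 never reaches <=4 within 15 steps

Answer: -1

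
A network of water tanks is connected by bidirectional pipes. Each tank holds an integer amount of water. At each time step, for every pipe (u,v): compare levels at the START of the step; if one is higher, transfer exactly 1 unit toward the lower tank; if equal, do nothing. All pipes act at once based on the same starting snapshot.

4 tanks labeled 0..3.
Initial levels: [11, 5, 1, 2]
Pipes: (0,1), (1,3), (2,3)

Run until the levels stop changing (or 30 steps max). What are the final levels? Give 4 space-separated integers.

Step 1: flows [0->1,1->3,3->2] -> levels [10 5 2 2]
Step 2: flows [0->1,1->3,2=3] -> levels [9 5 2 3]
Step 3: flows [0->1,1->3,3->2] -> levels [8 5 3 3]
Step 4: flows [0->1,1->3,2=3] -> levels [7 5 3 4]
Step 5: flows [0->1,1->3,3->2] -> levels [6 5 4 4]
Step 6: flows [0->1,1->3,2=3] -> levels [5 5 4 5]
Step 7: flows [0=1,1=3,3->2] -> levels [5 5 5 4]
Step 8: flows [0=1,1->3,2->3] -> levels [5 4 4 6]
Step 9: flows [0->1,3->1,3->2] -> levels [4 6 5 4]
Step 10: flows [1->0,1->3,2->3] -> levels [5 4 4 6]
  -> period-2 cycle: step 10 state = step 8 state; never stabilizes
  -> state at step 30: (30-8) mod 2 = 0, same as step 8 -> [5 4 4 6]

Answer: 5 4 4 6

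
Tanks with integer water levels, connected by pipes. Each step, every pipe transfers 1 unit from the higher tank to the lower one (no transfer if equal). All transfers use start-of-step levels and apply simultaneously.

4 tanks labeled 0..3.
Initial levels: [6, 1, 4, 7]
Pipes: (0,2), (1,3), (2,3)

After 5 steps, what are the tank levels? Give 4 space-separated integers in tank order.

Answer: 5 4 6 3

Derivation:
Step 1: flows [0->2,3->1,3->2] -> levels [5 2 6 5]
Step 2: flows [2->0,3->1,2->3] -> levels [6 3 4 5]
Step 3: flows [0->2,3->1,3->2] -> levels [5 4 6 3]
Step 4: flows [2->0,1->3,2->3] -> levels [6 3 4 5]
  -> period-2 cycle: step 4 state = step 2 state
  -> state at step 5: (5-2) mod 2 = 1, same as step 3 -> [5 4 6 3]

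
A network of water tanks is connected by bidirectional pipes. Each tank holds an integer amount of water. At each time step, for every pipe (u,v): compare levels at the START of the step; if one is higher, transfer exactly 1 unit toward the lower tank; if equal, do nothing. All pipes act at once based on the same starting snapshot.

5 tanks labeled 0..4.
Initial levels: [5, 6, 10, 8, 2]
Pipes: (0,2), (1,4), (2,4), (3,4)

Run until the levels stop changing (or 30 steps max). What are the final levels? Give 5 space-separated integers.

Step 1: flows [2->0,1->4,2->4,3->4] -> levels [6 5 8 7 5]
Step 2: flows [2->0,1=4,2->4,3->4] -> levels [7 5 6 6 7]
Step 3: flows [0->2,4->1,4->2,4->3] -> levels [6 6 8 7 4]
Step 4: flows [2->0,1->4,2->4,3->4] -> levels [7 5 6 6 7]
  -> period-2 cycle: step 4 state = step 2 state; never stabilizes
  -> state at step 30: (30-2) mod 2 = 0, same as step 2 -> [7 5 6 6 7]

Answer: 7 5 6 6 7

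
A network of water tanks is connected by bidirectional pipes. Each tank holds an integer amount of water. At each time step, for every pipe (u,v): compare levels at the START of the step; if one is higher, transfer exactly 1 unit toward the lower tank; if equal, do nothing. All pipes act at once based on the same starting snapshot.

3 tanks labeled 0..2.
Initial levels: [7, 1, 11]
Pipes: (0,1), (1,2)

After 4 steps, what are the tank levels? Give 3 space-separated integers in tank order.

Step 1: flows [0->1,2->1] -> levels [6 3 10]
Step 2: flows [0->1,2->1] -> levels [5 5 9]
Step 3: flows [0=1,2->1] -> levels [5 6 8]
Step 4: flows [1->0,2->1] -> levels [6 6 7]

Answer: 6 6 7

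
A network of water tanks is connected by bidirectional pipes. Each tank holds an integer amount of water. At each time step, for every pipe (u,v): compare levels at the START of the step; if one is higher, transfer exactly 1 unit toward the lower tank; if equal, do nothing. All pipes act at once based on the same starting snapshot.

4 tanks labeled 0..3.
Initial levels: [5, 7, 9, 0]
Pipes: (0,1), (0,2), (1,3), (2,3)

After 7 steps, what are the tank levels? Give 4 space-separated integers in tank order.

Step 1: flows [1->0,2->0,1->3,2->3] -> levels [7 5 7 2]
Step 2: flows [0->1,0=2,1->3,2->3] -> levels [6 5 6 4]
Step 3: flows [0->1,0=2,1->3,2->3] -> levels [5 5 5 6]
Step 4: flows [0=1,0=2,3->1,3->2] -> levels [5 6 6 4]
Step 5: flows [1->0,2->0,1->3,2->3] -> levels [7 4 4 6]
Step 6: flows [0->1,0->2,3->1,3->2] -> levels [5 6 6 4]
  -> period-2 cycle: step 6 state = step 4 state
  -> state at step 7: (7-4) mod 2 = 1, same as step 5 -> [7 4 4 6]

Answer: 7 4 4 6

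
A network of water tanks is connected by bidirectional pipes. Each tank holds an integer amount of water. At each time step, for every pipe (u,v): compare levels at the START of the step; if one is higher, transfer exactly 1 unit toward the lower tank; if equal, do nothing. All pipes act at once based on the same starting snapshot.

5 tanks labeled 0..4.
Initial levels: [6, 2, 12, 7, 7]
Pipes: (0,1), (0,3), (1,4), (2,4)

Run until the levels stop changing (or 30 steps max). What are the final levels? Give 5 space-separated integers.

Answer: 5 8 8 6 7

Derivation:
Step 1: flows [0->1,3->0,4->1,2->4] -> levels [6 4 11 6 7]
Step 2: flows [0->1,0=3,4->1,2->4] -> levels [5 6 10 6 7]
Step 3: flows [1->0,3->0,4->1,2->4] -> levels [7 6 9 5 7]
Step 4: flows [0->1,0->3,4->1,2->4] -> levels [5 8 8 6 7]
Step 5: flows [1->0,3->0,1->4,2->4] -> levels [7 6 7 5 9]
Step 6: flows [0->1,0->3,4->1,4->2] -> levels [5 8 8 6 7]
  -> period-2 cycle: step 6 state = step 4 state; never stabilizes
  -> state at step 30: (30-4) mod 2 = 0, same as step 4 -> [5 8 8 6 7]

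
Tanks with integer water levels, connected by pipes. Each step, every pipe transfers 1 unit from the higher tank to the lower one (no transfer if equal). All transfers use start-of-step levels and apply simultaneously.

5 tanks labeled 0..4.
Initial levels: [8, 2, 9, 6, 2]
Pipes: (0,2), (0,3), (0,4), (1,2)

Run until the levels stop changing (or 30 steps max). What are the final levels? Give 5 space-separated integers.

Step 1: flows [2->0,0->3,0->4,2->1] -> levels [7 3 7 7 3]
Step 2: flows [0=2,0=3,0->4,2->1] -> levels [6 4 6 7 4]
Step 3: flows [0=2,3->0,0->4,2->1] -> levels [6 5 5 6 5]
Step 4: flows [0->2,0=3,0->4,1=2] -> levels [4 5 6 6 6]
Step 5: flows [2->0,3->0,4->0,2->1] -> levels [7 6 4 5 5]
Step 6: flows [0->2,0->3,0->4,1->2] -> levels [4 5 6 6 6]
  -> period-2 cycle: step 6 state = step 4 state; never stabilizes
  -> state at step 30: (30-4) mod 2 = 0, same as step 4 -> [4 5 6 6 6]

Answer: 4 5 6 6 6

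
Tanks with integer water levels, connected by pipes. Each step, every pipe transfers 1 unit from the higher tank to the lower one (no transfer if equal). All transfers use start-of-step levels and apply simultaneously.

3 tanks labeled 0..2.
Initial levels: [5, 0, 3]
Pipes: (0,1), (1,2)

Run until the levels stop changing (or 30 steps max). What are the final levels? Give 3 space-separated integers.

Step 1: flows [0->1,2->1] -> levels [4 2 2]
Step 2: flows [0->1,1=2] -> levels [3 3 2]
Step 3: flows [0=1,1->2] -> levels [3 2 3]
Step 4: flows [0->1,2->1] -> levels [2 4 2]
Step 5: flows [1->0,1->2] -> levels [3 2 3]
  -> period-2 cycle: step 5 state = step 3 state; never stabilizes
  -> state at step 30: (30-3) mod 2 = 1, same as step 4 -> [2 4 2]

Answer: 2 4 2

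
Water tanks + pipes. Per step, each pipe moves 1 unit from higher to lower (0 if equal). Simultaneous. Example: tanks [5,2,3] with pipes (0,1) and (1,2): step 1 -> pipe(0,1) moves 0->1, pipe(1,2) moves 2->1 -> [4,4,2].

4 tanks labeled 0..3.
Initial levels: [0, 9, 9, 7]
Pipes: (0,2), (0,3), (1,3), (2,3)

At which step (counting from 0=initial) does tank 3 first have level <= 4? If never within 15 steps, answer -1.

Step 1: flows [2->0,3->0,1->3,2->3] -> levels [2 8 7 8]
Step 2: flows [2->0,3->0,1=3,3->2] -> levels [4 8 7 6]
Step 3: flows [2->0,3->0,1->3,2->3] -> levels [6 7 5 7]
Step 4: flows [0->2,3->0,1=3,3->2] -> levels [6 7 7 5]
Step 5: flows [2->0,0->3,1->3,2->3] -> levels [6 6 5 8]
Step 6: flows [0->2,3->0,3->1,3->2] -> levels [6 7 7 5]
  -> period-2 cycle (repeats step 4); tank 3 never drops to <=4
Tank 3 never reaches <=4 within 15 steps

Answer: -1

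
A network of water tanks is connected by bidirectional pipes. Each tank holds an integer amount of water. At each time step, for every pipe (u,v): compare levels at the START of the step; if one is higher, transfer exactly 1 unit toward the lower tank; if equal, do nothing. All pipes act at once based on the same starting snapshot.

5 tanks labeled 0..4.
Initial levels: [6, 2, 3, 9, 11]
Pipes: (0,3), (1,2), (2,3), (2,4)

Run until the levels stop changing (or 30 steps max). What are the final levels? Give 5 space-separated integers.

Step 1: flows [3->0,2->1,3->2,4->2] -> levels [7 3 4 7 10]
Step 2: flows [0=3,2->1,3->2,4->2] -> levels [7 4 5 6 9]
Step 3: flows [0->3,2->1,3->2,4->2] -> levels [6 5 6 6 8]
Step 4: flows [0=3,2->1,2=3,4->2] -> levels [6 6 6 6 7]
Step 5: flows [0=3,1=2,2=3,4->2] -> levels [6 6 7 6 6]
Step 6: flows [0=3,2->1,2->3,2->4] -> levels [6 7 4 7 7]
Step 7: flows [3->0,1->2,3->2,4->2] -> levels [7 6 7 5 6]
Step 8: flows [0->3,2->1,2->3,2->4] -> levels [6 7 4 7 7]
  -> period-2 cycle: step 8 state = step 6 state; never stabilizes
  -> state at step 30: (30-6) mod 2 = 0, same as step 6 -> [6 7 4 7 7]

Answer: 6 7 4 7 7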